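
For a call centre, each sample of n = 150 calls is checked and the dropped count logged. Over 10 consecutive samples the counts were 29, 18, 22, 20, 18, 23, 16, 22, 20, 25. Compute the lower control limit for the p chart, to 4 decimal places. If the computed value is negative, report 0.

p̄ = Σdᵢ / (k·n) = 213 / (10 × 150) = 0.14200
LCL = p̄ − 3·√(p̄(1−p̄)/n) = 0.14200 − 3 × 0.02850 = 0.05650

0.0565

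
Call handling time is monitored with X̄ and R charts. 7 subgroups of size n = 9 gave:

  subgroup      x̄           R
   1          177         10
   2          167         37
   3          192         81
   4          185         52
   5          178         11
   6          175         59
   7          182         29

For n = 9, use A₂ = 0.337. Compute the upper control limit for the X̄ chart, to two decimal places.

X̄̄ = (177 + 167 + 192 + 185 + 178 + 175 + 182) / 7 = 1256.0000 / 7 = 179.4286
R̄ = (10 + 37 + 81 + 52 + 11 + 59 + 29) / 7 = 279.0000 / 7 = 39.8571
UCL = X̄̄ + A₂·R̄ = 179.4286 + 0.337 × 39.8571 = 192.8604

192.86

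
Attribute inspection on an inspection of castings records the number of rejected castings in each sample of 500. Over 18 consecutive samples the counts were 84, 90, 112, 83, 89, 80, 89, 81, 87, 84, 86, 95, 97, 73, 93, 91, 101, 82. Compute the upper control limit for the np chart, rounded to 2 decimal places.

p̄ = Σdᵢ / (k·n) = 1597 / (18 × 500) = 0.17744
UCL = np̄ + 3·√(np̄(1−p̄)) = 88.7222 + 3 × √(88.7222×0.82256) = 88.7222 + 3 × 8.5428 = 114.3505

114.35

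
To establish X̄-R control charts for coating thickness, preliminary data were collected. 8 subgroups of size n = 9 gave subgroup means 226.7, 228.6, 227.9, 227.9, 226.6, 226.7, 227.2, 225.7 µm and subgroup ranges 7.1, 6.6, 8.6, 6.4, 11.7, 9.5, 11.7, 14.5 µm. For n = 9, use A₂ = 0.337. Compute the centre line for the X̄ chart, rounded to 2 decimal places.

X̄̄ = (226.7 + 228.6 + 227.9 + 227.9 + 226.6 + 226.7 + 227.2 + 225.7) / 8 = 1817.3000 / 8 = 227.1625
CL = X̄̄ = 227.1625

227.16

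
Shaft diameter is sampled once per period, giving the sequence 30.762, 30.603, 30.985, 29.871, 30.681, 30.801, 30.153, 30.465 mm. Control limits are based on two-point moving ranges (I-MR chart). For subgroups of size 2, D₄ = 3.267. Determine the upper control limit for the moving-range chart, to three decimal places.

Moving ranges: 0.159, 0.382, 1.114, 0.810, 0.120, 0.648, 0.312; M̄R̄ = 3.5450 / 7 = 0.5064
UCL_MR = D₄·M̄R̄ = 3.267 × 0.5064 = 1.6545

1.655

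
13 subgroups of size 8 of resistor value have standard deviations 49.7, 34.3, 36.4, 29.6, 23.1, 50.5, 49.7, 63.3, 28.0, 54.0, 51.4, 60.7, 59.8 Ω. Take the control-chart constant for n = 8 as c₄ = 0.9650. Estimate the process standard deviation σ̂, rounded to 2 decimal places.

s̄ = (49.7 + 34.3 + 36.4 + 29.6 + 23.1 + 50.5 + 49.7 + 63.3 + 28.0 + 54.0 + 51.4 + 60.7 + 59.8) / 13 = 45.4231
σ̂ = s̄ / c₄ = 45.4231 / 0.9650 = 47.0705

47.07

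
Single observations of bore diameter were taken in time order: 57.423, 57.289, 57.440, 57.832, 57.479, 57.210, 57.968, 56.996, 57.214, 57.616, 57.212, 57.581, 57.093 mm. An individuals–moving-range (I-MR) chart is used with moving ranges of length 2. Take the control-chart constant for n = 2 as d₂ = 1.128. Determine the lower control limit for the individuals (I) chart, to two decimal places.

X̄ = (57.423 + 57.289 + 57.440 + 57.832 + 57.479 + 57.210 + 57.968 + 56.996 + 57.214 + 57.616 + 57.212 + 57.581 + 57.093) / 13 = 57.4118
Moving ranges: 0.134, 0.151, 0.392, 0.353, 0.269, 0.758, 0.972, 0.218, 0.402, 0.404, 0.369, 0.488; M̄R̄ = 4.9100 / 12 = 0.4092
LCL = X̄ − 3·M̄R̄/d₂ = 57.4118 − 3 × 0.4092 / 1.128 = 56.3236

56.32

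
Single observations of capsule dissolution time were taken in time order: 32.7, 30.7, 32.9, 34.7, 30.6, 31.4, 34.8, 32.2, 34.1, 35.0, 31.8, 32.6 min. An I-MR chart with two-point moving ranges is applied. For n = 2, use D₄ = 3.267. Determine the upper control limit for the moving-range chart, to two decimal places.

7.04

Moving ranges: 2.0, 2.2, 1.8, 4.1, 0.8, 3.4, 2.6, 1.9, 0.9, 3.2, 0.8; M̄R̄ = 23.7000 / 11 = 2.1545
UCL_MR = D₄·M̄R̄ = 3.267 × 2.1545 = 7.0389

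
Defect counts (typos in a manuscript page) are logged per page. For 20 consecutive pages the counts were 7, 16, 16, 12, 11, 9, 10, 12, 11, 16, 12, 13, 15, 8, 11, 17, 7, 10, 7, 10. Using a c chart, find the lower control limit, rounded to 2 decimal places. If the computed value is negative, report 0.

1.33

c̄ = (7 + 16 + 16 + 12 + 11 + 9 + 10 + 12 + 11 + 16 + 12 + 13 + 15 + 8 + 11 + 17 + 7 + 10 + 7 + 10) / 20 = 230 / 20 = 11.5000
LCL = c̄ − 3√c̄ = 11.5000 − 3 × 3.3912 = 1.3265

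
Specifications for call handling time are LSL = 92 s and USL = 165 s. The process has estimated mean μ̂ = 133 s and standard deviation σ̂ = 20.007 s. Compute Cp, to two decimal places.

0.61

Cp = (USL − LSL) / (6σ̂) = (165 − 92) / (6 × 20.007) = 73.0000 / 120.0420 = 0.6081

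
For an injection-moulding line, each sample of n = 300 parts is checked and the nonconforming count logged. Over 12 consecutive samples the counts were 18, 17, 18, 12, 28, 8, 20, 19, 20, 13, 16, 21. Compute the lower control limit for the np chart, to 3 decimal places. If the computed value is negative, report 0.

5.322

p̄ = Σdᵢ / (k·n) = 210 / (12 × 300) = 0.05833
LCL = np̄ − 3·√(np̄(1−p̄)) = 17.5000 − 3 × 4.0595 = 5.3216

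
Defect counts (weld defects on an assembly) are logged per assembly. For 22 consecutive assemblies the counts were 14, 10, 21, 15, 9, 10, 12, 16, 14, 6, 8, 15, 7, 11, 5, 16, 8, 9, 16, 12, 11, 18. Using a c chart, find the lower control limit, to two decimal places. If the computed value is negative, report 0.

c̄ = (14 + 10 + 21 + 15 + 9 + 10 + 12 + 16 + 14 + 6 + 8 + 15 + 7 + 11 + 5 + 16 + 8 + 9 + 16 + 12 + 11 + 18) / 22 = 263 / 22 = 11.9545
LCL = c̄ − 3√c̄ = 11.9545 − 3 × 3.4575 = 1.5819

1.58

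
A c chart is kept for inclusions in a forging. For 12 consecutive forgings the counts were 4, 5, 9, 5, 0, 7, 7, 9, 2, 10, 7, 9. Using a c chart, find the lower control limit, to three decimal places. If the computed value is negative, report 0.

0.000

c̄ = (4 + 5 + 9 + 5 + 0 + 7 + 7 + 9 + 2 + 10 + 7 + 9) / 12 = 74 / 12 = 6.1667
LCL = c̄ − 3√c̄ = 6.1667 − 3 × 2.4833 = -1.2832 → 0 (cannot be negative)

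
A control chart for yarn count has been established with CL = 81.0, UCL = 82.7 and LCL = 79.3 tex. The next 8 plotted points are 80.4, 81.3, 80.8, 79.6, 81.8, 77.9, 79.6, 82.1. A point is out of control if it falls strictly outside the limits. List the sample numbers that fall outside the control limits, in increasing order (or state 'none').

Compare each point to [79.3, 82.7]: sample 6 = 77.9 < LCL.

6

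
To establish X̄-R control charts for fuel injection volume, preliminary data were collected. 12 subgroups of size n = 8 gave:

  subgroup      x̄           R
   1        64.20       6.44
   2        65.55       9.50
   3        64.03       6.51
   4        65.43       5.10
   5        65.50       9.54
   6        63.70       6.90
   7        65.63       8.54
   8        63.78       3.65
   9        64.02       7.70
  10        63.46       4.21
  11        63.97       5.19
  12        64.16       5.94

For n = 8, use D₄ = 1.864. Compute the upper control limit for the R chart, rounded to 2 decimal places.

R̄ = (6.44 + 9.50 + 6.51 + 5.10 + 9.54 + 6.90 + 8.54 + 3.65 + 7.70 + 4.21 + 5.19 + 5.94) / 12 = 79.2200 / 12 = 6.6017
UCL_R = D₄·R̄ = 1.864 × 6.6017 = 12.3055

12.31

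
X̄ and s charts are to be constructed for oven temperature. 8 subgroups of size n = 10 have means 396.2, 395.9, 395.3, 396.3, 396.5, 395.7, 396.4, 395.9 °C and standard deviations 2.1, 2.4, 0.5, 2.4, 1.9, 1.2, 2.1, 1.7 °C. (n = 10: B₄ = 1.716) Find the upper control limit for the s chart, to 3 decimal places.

s̄ = (2.1 + 2.4 + 0.5 + 2.4 + 1.9 + 1.2 + 2.1 + 1.7) / 8 = 1.7875
UCL_s = B₄·s̄ = 1.716 × 1.7875 = 3.0674

3.067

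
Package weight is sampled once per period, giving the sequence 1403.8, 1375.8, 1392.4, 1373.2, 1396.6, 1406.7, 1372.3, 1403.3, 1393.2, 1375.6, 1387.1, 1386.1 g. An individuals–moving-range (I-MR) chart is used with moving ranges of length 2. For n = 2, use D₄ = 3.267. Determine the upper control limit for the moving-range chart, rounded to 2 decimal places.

60.26

Moving ranges: 28.0, 16.6, 19.2, 23.4, 10.1, 34.4, 31.0, 10.1, 17.6, 11.5, 1.0; M̄R̄ = 202.9000 / 11 = 18.4455
UCL_MR = D₄·M̄R̄ = 3.267 × 18.4455 = 60.2613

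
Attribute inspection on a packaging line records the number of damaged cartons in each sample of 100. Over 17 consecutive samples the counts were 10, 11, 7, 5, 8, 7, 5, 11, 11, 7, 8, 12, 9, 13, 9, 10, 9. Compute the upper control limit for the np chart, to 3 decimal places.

17.501

p̄ = Σdᵢ / (k·n) = 152 / (17 × 100) = 0.08941
UCL = np̄ + 3·√(np̄(1−p̄)) = 8.9412 + 3 × √(8.9412×0.91059) = 8.9412 + 3 × 2.8534 = 17.5013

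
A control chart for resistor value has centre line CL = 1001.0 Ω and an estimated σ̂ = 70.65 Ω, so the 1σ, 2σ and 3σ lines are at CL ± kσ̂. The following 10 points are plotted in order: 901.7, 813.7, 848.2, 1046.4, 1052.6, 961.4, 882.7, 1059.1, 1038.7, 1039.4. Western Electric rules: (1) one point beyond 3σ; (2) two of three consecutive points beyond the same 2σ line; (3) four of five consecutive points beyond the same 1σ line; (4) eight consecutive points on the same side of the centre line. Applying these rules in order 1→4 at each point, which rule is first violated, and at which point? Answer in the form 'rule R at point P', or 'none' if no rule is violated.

rule 2 at point 3

Zone of each point (C = within 1σ̂, B = 1σ̂–2σ̂, A = 2σ̂–3σ̂, * = beyond 3σ̂; sign = side of CL): 1:-B, 2:-A, 3:-A, 4:+C, 5:+C, 6:-C, 7:-B, 8:+C, 9:+C, 10:+C
Rule 2 (two of three consecutive points beyond the same 2σ limit) is satisfied at point 3.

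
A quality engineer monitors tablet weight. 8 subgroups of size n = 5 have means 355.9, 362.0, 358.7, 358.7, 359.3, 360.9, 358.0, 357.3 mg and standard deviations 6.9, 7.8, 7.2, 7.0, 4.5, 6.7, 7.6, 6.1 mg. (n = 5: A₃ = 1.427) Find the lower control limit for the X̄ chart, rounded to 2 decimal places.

X̄̄ = (355.9 + 362.0 + 358.7 + 358.7 + 359.3 + 360.9 + 358.0 + 357.3) / 8 = 358.8500
s̄ = (6.9 + 7.8 + 7.2 + 7.0 + 4.5 + 6.7 + 7.6 + 6.1) / 8 = 6.7250
LCL = X̄̄ − A₃·s̄ = 358.8500 − 1.427 × 6.7250 = 349.2534

349.25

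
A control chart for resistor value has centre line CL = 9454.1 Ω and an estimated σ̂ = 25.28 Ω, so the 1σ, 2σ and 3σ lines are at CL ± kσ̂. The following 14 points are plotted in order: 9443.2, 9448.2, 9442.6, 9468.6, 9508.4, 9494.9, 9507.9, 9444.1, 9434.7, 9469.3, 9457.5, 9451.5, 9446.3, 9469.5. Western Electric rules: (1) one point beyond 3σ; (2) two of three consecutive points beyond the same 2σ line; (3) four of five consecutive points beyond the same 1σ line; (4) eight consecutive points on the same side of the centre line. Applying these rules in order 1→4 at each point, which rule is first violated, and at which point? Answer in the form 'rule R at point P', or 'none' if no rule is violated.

Zone of each point (C = within 1σ̂, B = 1σ̂–2σ̂, A = 2σ̂–3σ̂, * = beyond 3σ̂; sign = side of CL): 1:-C, 2:-C, 3:-C, 4:+C, 5:+A, 6:+B, 7:+A, 8:-C, 9:-C, 10:+C, 11:+C, 12:-C, 13:-C, 14:+C
Rule 2 (two of three consecutive points beyond the same 2σ limit) is satisfied at point 7.

rule 2 at point 7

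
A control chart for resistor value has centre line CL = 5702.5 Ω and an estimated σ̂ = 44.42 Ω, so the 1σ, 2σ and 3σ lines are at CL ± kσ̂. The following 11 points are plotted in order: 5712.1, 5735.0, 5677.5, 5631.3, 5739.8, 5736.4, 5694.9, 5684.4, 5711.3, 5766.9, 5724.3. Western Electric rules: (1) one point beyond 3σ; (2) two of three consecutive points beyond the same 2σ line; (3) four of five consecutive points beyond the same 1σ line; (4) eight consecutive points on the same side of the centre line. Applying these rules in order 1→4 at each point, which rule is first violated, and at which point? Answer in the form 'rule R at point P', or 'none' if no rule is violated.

Zone of each point (C = within 1σ̂, B = 1σ̂–2σ̂, A = 2σ̂–3σ̂, * = beyond 3σ̂; sign = side of CL): 1:+C, 2:+C, 3:-C, 4:-B, 5:+C, 6:+C, 7:-C, 8:-C, 9:+C, 10:+B, 11:+C
No rule fires across all 11 points.

none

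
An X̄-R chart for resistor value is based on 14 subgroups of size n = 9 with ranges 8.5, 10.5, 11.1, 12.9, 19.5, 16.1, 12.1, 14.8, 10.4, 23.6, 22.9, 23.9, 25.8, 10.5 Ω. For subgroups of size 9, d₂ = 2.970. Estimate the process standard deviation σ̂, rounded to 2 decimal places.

5.35

R̄ = (8.5 + 10.5 + 11.1 + 12.9 + 19.5 + 16.1 + 12.1 + 14.8 + 10.4 + 23.6 + 22.9 + 23.9 + 25.8 + 10.5) / 14 = 15.9000
σ̂ = R̄ / d₂ = 15.9000 / 2.970 = 5.3535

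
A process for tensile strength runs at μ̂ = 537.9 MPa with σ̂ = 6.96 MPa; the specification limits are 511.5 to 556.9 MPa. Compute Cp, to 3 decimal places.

Cp = (USL − LSL) / (6σ̂) = (556.9 − 511.5) / (6 × 6.96) = 45.4000 / 41.7600 = 1.0872

1.087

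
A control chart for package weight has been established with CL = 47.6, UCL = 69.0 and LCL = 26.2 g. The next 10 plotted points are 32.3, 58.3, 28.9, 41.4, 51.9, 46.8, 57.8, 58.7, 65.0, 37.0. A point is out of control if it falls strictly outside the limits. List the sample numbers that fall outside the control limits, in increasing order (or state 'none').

All 10 points lie within [26.2, 69.0].

none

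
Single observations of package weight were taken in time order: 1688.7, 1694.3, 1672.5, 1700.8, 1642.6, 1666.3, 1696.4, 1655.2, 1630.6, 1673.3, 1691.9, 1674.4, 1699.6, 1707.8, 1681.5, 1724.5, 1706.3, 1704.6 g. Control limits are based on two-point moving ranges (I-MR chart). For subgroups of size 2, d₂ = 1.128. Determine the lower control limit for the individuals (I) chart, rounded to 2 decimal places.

X̄ = (1688.7 + 1694.3 + 1672.5 + 1700.8 + 1642.6 + 1666.3 + 1696.4 + 1655.2 + 1630.6 + 1673.3 + 1691.9 + 1674.4 + 1699.6 + 1707.8 + 1681.5 + 1724.5 + 1706.3 + 1704.6) / 18 = 1683.9611
Moving ranges: 5.6, 21.8, 28.3, 58.2, 23.7, 30.1, 41.2, 24.6, 42.7, 18.6, 17.5, 25.2, 8.2, 26.3, 43.0, 18.2, 1.7; M̄R̄ = 434.9000 / 17 = 25.5824
LCL = X̄ − 3·M̄R̄/d₂ = 1683.9611 − 3 × 25.5824 / 1.128 = 1615.9229

1615.92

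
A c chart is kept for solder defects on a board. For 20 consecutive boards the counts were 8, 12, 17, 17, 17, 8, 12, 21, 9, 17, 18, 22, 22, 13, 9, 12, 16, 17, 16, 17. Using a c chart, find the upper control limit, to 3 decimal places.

26.619

c̄ = (8 + 12 + 17 + 17 + 17 + 8 + 12 + 21 + 9 + 17 + 18 + 22 + 22 + 13 + 9 + 12 + 16 + 17 + 16 + 17) / 20 = 300 / 20 = 15.0000
UCL = c̄ + 3√c̄ = 15.0000 + 3 × √15.0000 = 15.0000 + 3 × 3.8730 = 26.6190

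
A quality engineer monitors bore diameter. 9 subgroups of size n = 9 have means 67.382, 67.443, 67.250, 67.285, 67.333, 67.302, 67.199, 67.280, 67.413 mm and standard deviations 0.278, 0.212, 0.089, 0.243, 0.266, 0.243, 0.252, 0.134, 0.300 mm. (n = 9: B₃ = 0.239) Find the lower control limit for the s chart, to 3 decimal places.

0.054

s̄ = (0.278 + 0.212 + 0.089 + 0.243 + 0.266 + 0.243 + 0.252 + 0.134 + 0.300) / 9 = 0.2241
LCL_s = B₃·s̄ = 0.239 × 0.2241 = 0.0536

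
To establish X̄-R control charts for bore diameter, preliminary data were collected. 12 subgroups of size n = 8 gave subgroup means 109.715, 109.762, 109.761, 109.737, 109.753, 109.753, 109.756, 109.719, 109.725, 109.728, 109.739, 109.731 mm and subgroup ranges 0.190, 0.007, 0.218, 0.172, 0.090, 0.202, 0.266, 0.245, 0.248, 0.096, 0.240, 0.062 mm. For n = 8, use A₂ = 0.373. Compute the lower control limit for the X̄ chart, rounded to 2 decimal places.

109.68

X̄̄ = (109.715 + 109.762 + 109.761 + 109.737 + 109.753 + 109.753 + 109.756 + 109.719 + 109.725 + 109.728 + 109.739 + 109.731) / 12 = 1316.8790 / 12 = 109.7399
R̄ = (0.190 + 0.007 + 0.218 + 0.172 + 0.090 + 0.202 + 0.266 + 0.245 + 0.248 + 0.096 + 0.240 + 0.062) / 12 = 2.0360 / 12 = 0.1697
LCL = X̄̄ − A₂·R̄ = 109.7399 − 0.373 × 0.1697 = 109.6766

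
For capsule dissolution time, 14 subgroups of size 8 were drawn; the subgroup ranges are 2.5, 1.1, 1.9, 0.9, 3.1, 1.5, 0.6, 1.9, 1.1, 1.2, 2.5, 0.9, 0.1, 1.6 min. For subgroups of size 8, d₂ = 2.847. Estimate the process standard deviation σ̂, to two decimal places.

R̄ = (2.5 + 1.1 + 1.9 + 0.9 + 3.1 + 1.5 + 0.6 + 1.9 + 1.1 + 1.2 + 2.5 + 0.9 + 0.1 + 1.6) / 14 = 1.4929
σ̂ = R̄ / d₂ = 1.4929 / 2.847 = 0.5244

0.52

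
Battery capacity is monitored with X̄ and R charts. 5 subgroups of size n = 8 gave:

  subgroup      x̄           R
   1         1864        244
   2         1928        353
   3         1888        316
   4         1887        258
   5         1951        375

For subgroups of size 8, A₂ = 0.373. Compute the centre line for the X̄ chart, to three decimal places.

X̄̄ = (1864 + 1928 + 1888 + 1887 + 1951) / 5 = 9518.0000 / 5 = 1903.6000
CL = X̄̄ = 1903.6000

1903.600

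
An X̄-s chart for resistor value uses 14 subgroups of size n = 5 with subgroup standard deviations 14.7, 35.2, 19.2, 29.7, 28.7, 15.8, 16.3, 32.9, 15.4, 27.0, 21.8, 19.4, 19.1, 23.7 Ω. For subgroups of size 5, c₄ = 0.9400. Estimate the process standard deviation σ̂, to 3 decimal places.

24.233

s̄ = (14.7 + 35.2 + 19.2 + 29.7 + 28.7 + 15.8 + 16.3 + 32.9 + 15.4 + 27.0 + 21.8 + 19.4 + 19.1 + 23.7) / 14 = 22.7786
σ̂ = s̄ / c₄ = 22.7786 / 0.9400 = 24.2325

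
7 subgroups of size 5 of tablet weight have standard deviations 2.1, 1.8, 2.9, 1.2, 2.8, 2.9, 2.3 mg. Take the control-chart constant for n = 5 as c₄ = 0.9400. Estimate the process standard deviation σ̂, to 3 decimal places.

2.432

s̄ = (2.1 + 1.8 + 2.9 + 1.2 + 2.8 + 2.9 + 2.3) / 7 = 2.2857
σ̂ = s̄ / c₄ = 2.2857 / 0.9400 = 2.4316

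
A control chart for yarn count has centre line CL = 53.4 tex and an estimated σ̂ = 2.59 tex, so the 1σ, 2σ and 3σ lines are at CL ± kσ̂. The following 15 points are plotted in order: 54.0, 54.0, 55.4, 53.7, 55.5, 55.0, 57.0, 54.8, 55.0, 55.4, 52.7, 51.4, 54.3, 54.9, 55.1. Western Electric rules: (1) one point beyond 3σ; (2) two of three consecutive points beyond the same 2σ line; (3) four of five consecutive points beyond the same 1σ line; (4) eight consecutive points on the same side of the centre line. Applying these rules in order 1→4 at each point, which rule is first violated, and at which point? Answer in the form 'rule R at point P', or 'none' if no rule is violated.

rule 4 at point 8

Zone of each point (C = within 1σ̂, B = 1σ̂–2σ̂, A = 2σ̂–3σ̂, * = beyond 3σ̂; sign = side of CL): 1:+C, 2:+C, 3:+C, 4:+C, 5:+C, 6:+C, 7:+B, 8:+C, 9:+C, 10:+C, 11:-C, 12:-C, 13:+C, 14:+C, 15:+C
Rule 4 (eight consecutive points on the same side of the centre line) is satisfied at point 8.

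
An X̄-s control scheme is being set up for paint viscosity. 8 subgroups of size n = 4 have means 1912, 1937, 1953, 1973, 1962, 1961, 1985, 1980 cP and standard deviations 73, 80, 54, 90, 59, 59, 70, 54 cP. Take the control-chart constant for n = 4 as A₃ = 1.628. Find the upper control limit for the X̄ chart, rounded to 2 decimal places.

2067.56

X̄̄ = (1912 + 1937 + 1953 + 1973 + 1962 + 1961 + 1985 + 1980) / 8 = 1957.8750
s̄ = (73 + 80 + 54 + 90 + 59 + 59 + 70 + 54) / 8 = 67.3750
UCL = X̄̄ + A₃·s̄ = 1957.8750 + 1.628 × 67.3750 = 2067.5615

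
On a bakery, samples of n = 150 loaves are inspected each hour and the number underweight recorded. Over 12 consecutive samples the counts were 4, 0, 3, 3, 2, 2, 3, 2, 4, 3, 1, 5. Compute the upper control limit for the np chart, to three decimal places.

7.522

p̄ = Σdᵢ / (k·n) = 32 / (12 × 150) = 0.01778
UCL = np̄ + 3·√(np̄(1−p̄)) = 2.6667 + 3 × √(2.6667×0.98222) = 2.6667 + 3 × 1.6184 = 7.5219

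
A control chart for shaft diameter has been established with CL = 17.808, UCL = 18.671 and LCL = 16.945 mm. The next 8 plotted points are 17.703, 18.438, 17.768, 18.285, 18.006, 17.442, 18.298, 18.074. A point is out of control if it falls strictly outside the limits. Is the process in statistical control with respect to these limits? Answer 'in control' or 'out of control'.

in control

All 8 points lie within [16.945, 18.671].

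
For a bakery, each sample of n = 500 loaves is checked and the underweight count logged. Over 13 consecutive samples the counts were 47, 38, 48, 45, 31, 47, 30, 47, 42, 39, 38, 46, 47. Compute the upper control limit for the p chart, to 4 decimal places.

0.1210

p̄ = Σdᵢ / (k·n) = 545 / (13 × 500) = 0.08385
UCL = p̄ + 3·√(p̄(1−p̄)/n) = 0.08385 + 3 × √(0.08385×0.91615/500) = 0.08385 + 3 × 0.01239 = 0.12103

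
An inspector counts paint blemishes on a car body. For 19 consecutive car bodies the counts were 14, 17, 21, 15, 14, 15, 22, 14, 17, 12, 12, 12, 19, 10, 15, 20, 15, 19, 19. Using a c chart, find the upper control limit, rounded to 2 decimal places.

27.86

c̄ = (14 + 17 + 21 + 15 + 14 + 15 + 22 + 14 + 17 + 12 + 12 + 12 + 19 + 10 + 15 + 20 + 15 + 19 + 19) / 19 = 302 / 19 = 15.8947
UCL = c̄ + 3√c̄ = 15.8947 + 3 × √15.8947 = 15.8947 + 3 × 3.9868 = 27.8552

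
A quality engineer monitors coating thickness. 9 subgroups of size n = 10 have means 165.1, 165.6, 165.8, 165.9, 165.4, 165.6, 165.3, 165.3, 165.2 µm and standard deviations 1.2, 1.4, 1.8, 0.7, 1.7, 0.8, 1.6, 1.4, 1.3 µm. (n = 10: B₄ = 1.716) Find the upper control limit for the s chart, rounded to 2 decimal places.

s̄ = (1.2 + 1.4 + 1.8 + 0.7 + 1.7 + 0.8 + 1.6 + 1.4 + 1.3) / 9 = 1.3222
UCL_s = B₄·s̄ = 1.716 × 1.3222 = 2.2689

2.27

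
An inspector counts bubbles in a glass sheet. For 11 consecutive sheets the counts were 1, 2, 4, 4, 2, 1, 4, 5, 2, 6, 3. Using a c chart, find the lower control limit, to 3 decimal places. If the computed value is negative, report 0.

c̄ = (1 + 2 + 4 + 4 + 2 + 1 + 4 + 5 + 2 + 6 + 3) / 11 = 34 / 11 = 3.0909
LCL = c̄ − 3√c̄ = 3.0909 − 3 × 1.7581 = -2.1834 → 0 (cannot be negative)

0.000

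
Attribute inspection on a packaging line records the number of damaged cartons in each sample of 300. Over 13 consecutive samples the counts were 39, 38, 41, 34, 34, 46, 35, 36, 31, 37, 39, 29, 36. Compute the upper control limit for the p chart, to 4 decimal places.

0.1784

p̄ = Σdᵢ / (k·n) = 475 / (13 × 300) = 0.12179
UCL = p̄ + 3·√(p̄(1−p̄)/n) = 0.12179 + 3 × √(0.12179×0.87821/300) = 0.12179 + 3 × 0.01888 = 0.17844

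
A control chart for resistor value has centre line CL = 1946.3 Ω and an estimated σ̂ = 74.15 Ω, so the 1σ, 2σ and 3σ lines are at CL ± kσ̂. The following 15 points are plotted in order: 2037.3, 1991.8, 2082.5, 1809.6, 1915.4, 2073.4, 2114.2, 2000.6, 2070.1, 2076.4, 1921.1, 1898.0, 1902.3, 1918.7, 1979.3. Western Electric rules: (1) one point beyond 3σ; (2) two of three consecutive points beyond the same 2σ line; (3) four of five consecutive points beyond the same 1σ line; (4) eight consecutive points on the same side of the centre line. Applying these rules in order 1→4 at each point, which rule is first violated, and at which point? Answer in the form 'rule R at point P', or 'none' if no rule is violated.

Zone of each point (C = within 1σ̂, B = 1σ̂–2σ̂, A = 2σ̂–3σ̂, * = beyond 3σ̂; sign = side of CL): 1:+B, 2:+C, 3:+B, 4:-B, 5:-C, 6:+B, 7:+A, 8:+C, 9:+B, 10:+B, 11:-C, 12:-C, 13:-C, 14:-C, 15:+C
Rule 3 (four of five consecutive points beyond the same 1σ limit) is satisfied at point 10.

rule 3 at point 10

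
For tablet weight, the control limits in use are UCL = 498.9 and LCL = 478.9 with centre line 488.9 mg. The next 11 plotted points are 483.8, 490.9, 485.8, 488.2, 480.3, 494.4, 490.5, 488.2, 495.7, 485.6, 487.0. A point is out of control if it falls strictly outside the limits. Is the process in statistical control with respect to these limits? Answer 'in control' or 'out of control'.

in control

All 11 points lie within [478.9, 498.9].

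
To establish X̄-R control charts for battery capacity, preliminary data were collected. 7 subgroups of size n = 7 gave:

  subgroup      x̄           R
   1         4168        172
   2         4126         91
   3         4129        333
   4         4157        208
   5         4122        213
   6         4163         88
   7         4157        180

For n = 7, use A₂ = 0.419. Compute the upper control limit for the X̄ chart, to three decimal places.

X̄̄ = (4168 + 4126 + 4129 + 4157 + 4122 + 4163 + 4157) / 7 = 29022.0000 / 7 = 4146.0000
R̄ = (172 + 91 + 333 + 208 + 213 + 88 + 180) / 7 = 1285.0000 / 7 = 183.5714
UCL = X̄̄ + A₂·R̄ = 4146.0000 + 0.419 × 183.5714 = 4222.9164

4222.916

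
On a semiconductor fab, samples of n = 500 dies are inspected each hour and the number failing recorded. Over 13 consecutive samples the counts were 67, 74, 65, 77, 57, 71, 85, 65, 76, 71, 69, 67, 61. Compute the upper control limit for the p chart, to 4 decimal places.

0.1857

p̄ = Σdᵢ / (k·n) = 905 / (13 × 500) = 0.13923
UCL = p̄ + 3·√(p̄(1−p̄)/n) = 0.13923 + 3 × √(0.13923×0.86077/500) = 0.13923 + 3 × 0.01548 = 0.18568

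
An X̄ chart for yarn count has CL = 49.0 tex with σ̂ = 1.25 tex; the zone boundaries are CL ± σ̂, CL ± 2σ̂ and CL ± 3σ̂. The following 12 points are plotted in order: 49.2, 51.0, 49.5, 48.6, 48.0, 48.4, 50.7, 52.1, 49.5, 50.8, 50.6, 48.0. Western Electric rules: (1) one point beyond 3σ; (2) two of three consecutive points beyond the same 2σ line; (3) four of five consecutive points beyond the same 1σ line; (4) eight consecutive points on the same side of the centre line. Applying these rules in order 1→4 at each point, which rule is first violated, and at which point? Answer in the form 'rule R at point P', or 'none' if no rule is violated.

Zone of each point (C = within 1σ̂, B = 1σ̂–2σ̂, A = 2σ̂–3σ̂, * = beyond 3σ̂; sign = side of CL): 1:+C, 2:+B, 3:+C, 4:-C, 5:-C, 6:-C, 7:+B, 8:+A, 9:+C, 10:+B, 11:+B, 12:-C
Rule 3 (four of five consecutive points beyond the same 1σ limit) is satisfied at point 11.

rule 3 at point 11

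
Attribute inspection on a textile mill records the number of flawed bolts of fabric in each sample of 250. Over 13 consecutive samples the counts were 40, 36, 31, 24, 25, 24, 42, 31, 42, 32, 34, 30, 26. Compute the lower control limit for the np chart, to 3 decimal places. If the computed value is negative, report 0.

16.213

p̄ = Σdᵢ / (k·n) = 417 / (13 × 250) = 0.12831
LCL = np̄ − 3·√(np̄(1−p̄)) = 32.0769 − 3 × 5.2878 = 16.2134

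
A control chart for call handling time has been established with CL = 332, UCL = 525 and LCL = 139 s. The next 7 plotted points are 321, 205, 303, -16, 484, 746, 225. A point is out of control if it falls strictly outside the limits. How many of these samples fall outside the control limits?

2

Compare each point to [139, 525]: sample 4 = -16 < LCL; sample 6 = 746 > UCL.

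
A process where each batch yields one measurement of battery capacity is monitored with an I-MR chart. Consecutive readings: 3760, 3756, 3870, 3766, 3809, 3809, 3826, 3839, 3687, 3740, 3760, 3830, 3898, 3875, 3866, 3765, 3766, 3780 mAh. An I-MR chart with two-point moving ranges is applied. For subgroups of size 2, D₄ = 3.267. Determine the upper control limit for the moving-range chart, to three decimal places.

Moving ranges: 4, 114, 104, 43, 0, 17, 13, 152, 53, 20, 70, 68, 23, 9, 101, 1, 14; M̄R̄ = 806.0000 / 17 = 47.4118
UCL_MR = D₄·M̄R̄ = 3.267 × 47.4118 = 154.8942

154.894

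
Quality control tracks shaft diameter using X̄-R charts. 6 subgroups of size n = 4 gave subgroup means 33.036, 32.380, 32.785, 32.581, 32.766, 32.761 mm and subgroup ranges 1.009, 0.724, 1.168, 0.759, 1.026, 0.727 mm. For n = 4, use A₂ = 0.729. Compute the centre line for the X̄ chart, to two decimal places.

X̄̄ = (33.036 + 32.380 + 32.785 + 32.581 + 32.766 + 32.761) / 6 = 196.3090 / 6 = 32.7182
CL = X̄̄ = 32.7182

32.72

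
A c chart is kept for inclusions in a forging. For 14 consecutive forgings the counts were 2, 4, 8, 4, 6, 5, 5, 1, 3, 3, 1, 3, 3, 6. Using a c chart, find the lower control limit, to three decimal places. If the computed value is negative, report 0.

0.000

c̄ = (2 + 4 + 8 + 4 + 6 + 5 + 5 + 1 + 3 + 3 + 1 + 3 + 3 + 6) / 14 = 54 / 14 = 3.8571
LCL = c̄ − 3√c̄ = 3.8571 − 3 × 1.9640 = -2.0347 → 0 (cannot be negative)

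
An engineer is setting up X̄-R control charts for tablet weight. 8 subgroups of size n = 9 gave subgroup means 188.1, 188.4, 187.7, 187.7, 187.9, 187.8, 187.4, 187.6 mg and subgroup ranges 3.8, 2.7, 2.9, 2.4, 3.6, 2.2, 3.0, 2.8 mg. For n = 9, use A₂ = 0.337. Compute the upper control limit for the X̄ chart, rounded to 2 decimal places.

X̄̄ = (188.1 + 188.4 + 187.7 + 187.7 + 187.9 + 187.8 + 187.4 + 187.6) / 8 = 1502.6000 / 8 = 187.8250
R̄ = (3.8 + 2.7 + 2.9 + 2.4 + 3.6 + 2.2 + 3.0 + 2.8) / 8 = 23.4000 / 8 = 2.9250
UCL = X̄̄ + A₂·R̄ = 187.8250 + 0.337 × 2.9250 = 188.8107

188.81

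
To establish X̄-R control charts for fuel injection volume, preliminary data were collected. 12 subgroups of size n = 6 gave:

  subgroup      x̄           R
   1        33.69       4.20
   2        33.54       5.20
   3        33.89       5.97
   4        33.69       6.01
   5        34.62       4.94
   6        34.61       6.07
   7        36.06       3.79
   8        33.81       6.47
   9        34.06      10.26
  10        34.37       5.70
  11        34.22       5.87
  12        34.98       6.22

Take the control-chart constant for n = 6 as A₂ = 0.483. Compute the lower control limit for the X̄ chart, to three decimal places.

31.449

X̄̄ = (33.69 + 33.54 + 33.89 + 33.69 + 34.62 + 34.61 + 36.06 + 33.81 + 34.06 + 34.37 + 34.22 + 34.98) / 12 = 411.5400 / 12 = 34.2950
R̄ = (4.20 + 5.20 + 5.97 + 6.01 + 4.94 + 6.07 + 3.79 + 6.47 + 10.26 + 5.70 + 5.87 + 6.22) / 12 = 70.7000 / 12 = 5.8917
LCL = X̄̄ − A₂·R̄ = 34.2950 − 0.483 × 5.8917 = 31.4493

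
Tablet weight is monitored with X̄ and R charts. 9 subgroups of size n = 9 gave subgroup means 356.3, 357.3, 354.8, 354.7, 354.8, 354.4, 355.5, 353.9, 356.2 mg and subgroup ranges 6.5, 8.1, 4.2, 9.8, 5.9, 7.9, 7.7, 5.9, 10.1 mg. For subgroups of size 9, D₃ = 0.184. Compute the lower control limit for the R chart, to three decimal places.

1.351

R̄ = (6.5 + 8.1 + 4.2 + 9.8 + 5.9 + 7.9 + 7.7 + 5.9 + 10.1) / 9 = 66.1000 / 9 = 7.3444
LCL_R = D₃·R̄ = 0.184 × 7.3444 = 1.3514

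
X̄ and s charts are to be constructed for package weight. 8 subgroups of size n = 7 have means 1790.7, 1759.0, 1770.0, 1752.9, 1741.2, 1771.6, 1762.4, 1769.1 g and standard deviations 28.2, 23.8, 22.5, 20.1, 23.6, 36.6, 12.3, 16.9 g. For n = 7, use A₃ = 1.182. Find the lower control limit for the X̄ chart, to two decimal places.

1737.43

X̄̄ = (1790.7 + 1759.0 + 1770.0 + 1752.9 + 1741.2 + 1771.6 + 1762.4 + 1769.1) / 8 = 1764.6125
s̄ = (28.2 + 23.8 + 22.5 + 20.1 + 23.6 + 36.6 + 12.3 + 16.9) / 8 = 23.0000
LCL = X̄̄ − A₃·s̄ = 1764.6125 − 1.182 × 23.0000 = 1737.4265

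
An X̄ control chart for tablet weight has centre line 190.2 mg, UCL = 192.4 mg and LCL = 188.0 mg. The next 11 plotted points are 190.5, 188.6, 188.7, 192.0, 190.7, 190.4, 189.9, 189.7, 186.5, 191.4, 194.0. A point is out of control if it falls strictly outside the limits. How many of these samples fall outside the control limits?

Compare each point to [188.0, 192.4]: sample 9 = 186.5 < LCL; sample 11 = 194.0 > UCL.

2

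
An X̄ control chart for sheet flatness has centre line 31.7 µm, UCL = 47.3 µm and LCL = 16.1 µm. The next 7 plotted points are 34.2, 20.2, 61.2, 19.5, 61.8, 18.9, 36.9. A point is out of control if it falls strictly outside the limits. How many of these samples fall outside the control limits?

2

Compare each point to [16.1, 47.3]: sample 3 = 61.2 > UCL; sample 5 = 61.8 > UCL.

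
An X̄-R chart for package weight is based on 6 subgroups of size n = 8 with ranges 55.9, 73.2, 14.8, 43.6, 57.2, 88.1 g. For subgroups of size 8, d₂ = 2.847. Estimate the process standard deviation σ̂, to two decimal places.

R̄ = (55.9 + 73.2 + 14.8 + 43.6 + 57.2 + 88.1) / 6 = 55.4667
σ̂ = R̄ / d₂ = 55.4667 / 2.847 = 19.4825

19.48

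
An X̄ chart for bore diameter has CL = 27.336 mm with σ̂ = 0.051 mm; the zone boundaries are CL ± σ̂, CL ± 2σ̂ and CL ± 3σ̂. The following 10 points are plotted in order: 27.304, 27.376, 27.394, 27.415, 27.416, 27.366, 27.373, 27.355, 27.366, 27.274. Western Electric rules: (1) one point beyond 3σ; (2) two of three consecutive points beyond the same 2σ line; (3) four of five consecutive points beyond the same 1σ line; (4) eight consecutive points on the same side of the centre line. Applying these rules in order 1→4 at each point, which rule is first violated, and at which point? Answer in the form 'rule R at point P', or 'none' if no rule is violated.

Zone of each point (C = within 1σ̂, B = 1σ̂–2σ̂, A = 2σ̂–3σ̂, * = beyond 3σ̂; sign = side of CL): 1:-C, 2:+C, 3:+B, 4:+B, 5:+B, 6:+C, 7:+C, 8:+C, 9:+C, 10:-B
Rule 4 (eight consecutive points on the same side of the centre line) is satisfied at point 9.

rule 4 at point 9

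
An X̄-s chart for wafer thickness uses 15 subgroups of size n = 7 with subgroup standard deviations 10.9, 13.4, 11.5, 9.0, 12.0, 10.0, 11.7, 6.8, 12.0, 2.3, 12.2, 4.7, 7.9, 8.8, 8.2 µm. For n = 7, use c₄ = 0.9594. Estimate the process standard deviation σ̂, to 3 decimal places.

s̄ = (10.9 + 13.4 + 11.5 + 9.0 + 12.0 + 10.0 + 11.7 + 6.8 + 12.0 + 2.3 + 12.2 + 4.7 + 7.9 + 8.8 + 8.2) / 15 = 9.4267
σ̂ = s̄ / c₄ = 9.4267 / 0.9594 = 9.8256

9.826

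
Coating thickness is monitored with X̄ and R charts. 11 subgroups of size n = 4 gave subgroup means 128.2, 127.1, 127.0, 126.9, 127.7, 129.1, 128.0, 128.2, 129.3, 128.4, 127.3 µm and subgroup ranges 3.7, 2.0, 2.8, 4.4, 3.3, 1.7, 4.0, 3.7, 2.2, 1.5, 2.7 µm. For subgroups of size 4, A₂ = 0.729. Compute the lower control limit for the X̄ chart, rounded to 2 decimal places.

125.81

X̄̄ = (128.2 + 127.1 + 127.0 + 126.9 + 127.7 + 129.1 + 128.0 + 128.2 + 129.3 + 128.4 + 127.3) / 11 = 1407.2000 / 11 = 127.9273
R̄ = (3.7 + 2.0 + 2.8 + 4.4 + 3.3 + 1.7 + 4.0 + 3.7 + 2.2 + 1.5 + 2.7) / 11 = 32.0000 / 11 = 2.9091
LCL = X̄̄ − A₂·R̄ = 127.9273 − 0.729 × 2.9091 = 125.8065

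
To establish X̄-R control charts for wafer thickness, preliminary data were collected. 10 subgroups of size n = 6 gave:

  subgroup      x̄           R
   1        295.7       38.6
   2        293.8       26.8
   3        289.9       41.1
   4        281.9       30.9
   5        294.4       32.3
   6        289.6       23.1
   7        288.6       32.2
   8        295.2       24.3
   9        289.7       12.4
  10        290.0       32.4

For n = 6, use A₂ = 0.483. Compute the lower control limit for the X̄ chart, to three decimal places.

X̄̄ = (295.7 + 293.8 + 289.9 + 281.9 + 294.4 + 289.6 + 288.6 + 295.2 + 289.7 + 290.0) / 10 = 2908.8000 / 10 = 290.8800
R̄ = (38.6 + 26.8 + 41.1 + 30.9 + 32.3 + 23.1 + 32.2 + 24.3 + 12.4 + 32.4) / 10 = 294.1000 / 10 = 29.4100
LCL = X̄̄ − A₂·R̄ = 290.8800 − 0.483 × 29.4100 = 276.6750

276.675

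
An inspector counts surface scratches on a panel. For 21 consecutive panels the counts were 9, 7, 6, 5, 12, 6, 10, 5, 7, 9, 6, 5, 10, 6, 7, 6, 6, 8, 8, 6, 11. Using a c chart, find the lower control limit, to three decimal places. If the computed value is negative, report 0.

c̄ = (9 + 7 + 6 + 5 + 12 + 6 + 10 + 5 + 7 + 9 + 6 + 5 + 10 + 6 + 7 + 6 + 6 + 8 + 8 + 6 + 11) / 21 = 155 / 21 = 7.3810
LCL = c̄ − 3√c̄ = 7.3810 − 3 × 2.7168 = -0.7694 → 0 (cannot be negative)

0.000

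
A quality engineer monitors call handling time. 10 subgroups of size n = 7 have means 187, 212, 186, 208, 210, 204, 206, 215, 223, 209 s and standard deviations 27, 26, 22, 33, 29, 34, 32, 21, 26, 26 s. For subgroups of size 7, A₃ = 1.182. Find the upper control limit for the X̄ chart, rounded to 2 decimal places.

238.62

X̄̄ = (187 + 212 + 186 + 208 + 210 + 204 + 206 + 215 + 223 + 209) / 10 = 206.0000
s̄ = (27 + 26 + 22 + 33 + 29 + 34 + 32 + 21 + 26 + 26) / 10 = 27.6000
UCL = X̄̄ + A₃·s̄ = 206.0000 + 1.182 × 27.6000 = 238.6232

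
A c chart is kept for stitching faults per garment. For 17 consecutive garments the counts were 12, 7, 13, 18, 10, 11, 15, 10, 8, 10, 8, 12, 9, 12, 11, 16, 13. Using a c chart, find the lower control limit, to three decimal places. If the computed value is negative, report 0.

1.310

c̄ = (12 + 7 + 13 + 18 + 10 + 11 + 15 + 10 + 8 + 10 + 8 + 12 + 9 + 12 + 11 + 16 + 13) / 17 = 195 / 17 = 11.4706
LCL = c̄ − 3√c̄ = 11.4706 − 3 × 3.3868 = 1.3101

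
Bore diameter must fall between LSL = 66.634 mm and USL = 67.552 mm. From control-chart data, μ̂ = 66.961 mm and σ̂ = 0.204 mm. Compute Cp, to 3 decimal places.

Cp = (USL − LSL) / (6σ̂) = (67.552 − 66.634) / (6 × 0.204) = 0.9180 / 1.2240 = 0.7500

0.750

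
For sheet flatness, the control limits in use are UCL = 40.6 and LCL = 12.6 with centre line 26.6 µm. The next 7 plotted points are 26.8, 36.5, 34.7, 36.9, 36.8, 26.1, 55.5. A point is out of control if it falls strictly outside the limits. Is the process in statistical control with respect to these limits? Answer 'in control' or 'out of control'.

Compare each point to [12.6, 40.6]: sample 7 = 55.5 > UCL.

out of control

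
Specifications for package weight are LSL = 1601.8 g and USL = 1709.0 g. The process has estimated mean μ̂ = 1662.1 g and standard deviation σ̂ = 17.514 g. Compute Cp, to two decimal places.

Cp = (USL − LSL) / (6σ̂) = (1709.0 − 1601.8) / (6 × 17.514) = 107.2000 / 105.0840 = 1.0201

1.02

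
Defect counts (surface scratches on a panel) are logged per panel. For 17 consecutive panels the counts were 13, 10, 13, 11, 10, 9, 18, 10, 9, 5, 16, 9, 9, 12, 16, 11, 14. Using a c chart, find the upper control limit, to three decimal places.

21.631

c̄ = (13 + 10 + 13 + 11 + 10 + 9 + 18 + 10 + 9 + 5 + 16 + 9 + 9 + 12 + 16 + 11 + 14) / 17 = 195 / 17 = 11.4706
UCL = c̄ + 3√c̄ = 11.4706 + 3 × √11.4706 = 11.4706 + 3 × 3.3868 = 21.6311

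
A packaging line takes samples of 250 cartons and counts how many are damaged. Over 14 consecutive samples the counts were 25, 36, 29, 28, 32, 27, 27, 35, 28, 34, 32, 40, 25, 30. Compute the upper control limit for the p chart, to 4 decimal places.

p̄ = Σdᵢ / (k·n) = 428 / (14 × 250) = 0.12229
UCL = p̄ + 3·√(p̄(1−p̄)/n) = 0.12229 + 3 × √(0.12229×0.87771/250) = 0.12229 + 3 × 0.02072 = 0.18445

0.1844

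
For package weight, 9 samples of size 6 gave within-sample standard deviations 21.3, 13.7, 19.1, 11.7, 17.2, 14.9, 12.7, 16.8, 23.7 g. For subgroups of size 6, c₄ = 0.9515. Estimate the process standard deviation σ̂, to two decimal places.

s̄ = (21.3 + 13.7 + 19.1 + 11.7 + 17.2 + 14.9 + 12.7 + 16.8 + 23.7) / 9 = 16.7889
σ̂ = s̄ / c₄ = 16.7889 / 0.9515 = 17.6447

17.64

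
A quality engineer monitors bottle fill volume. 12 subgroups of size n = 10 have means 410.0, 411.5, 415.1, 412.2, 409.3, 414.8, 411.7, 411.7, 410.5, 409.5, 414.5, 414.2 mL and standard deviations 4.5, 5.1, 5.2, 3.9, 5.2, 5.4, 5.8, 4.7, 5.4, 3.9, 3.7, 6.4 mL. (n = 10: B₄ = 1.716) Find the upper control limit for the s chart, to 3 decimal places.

8.466

s̄ = (4.5 + 5.1 + 5.2 + 3.9 + 5.2 + 5.4 + 5.8 + 4.7 + 5.4 + 3.9 + 3.7 + 6.4) / 12 = 4.9333
UCL_s = B₄·s̄ = 1.716 × 4.9333 = 8.4656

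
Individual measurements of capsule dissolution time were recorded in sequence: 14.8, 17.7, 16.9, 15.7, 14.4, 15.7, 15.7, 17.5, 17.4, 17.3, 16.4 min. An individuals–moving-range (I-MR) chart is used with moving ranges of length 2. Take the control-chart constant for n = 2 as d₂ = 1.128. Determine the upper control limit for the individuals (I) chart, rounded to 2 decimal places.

X̄ = (14.8 + 17.7 + 16.9 + 15.7 + 14.4 + 15.7 + 15.7 + 17.5 + 17.4 + 17.3 + 16.4) / 11 = 16.3182
Moving ranges: 2.9, 0.8, 1.2, 1.3, 1.3, 0.0, 1.8, 0.1, 0.1, 0.9; M̄R̄ = 10.4000 / 10 = 1.0400
UCL = X̄ + 3·M̄R̄/d₂ = 16.3182 + 3 × 1.0400 / 1.128 = 19.0841

19.08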